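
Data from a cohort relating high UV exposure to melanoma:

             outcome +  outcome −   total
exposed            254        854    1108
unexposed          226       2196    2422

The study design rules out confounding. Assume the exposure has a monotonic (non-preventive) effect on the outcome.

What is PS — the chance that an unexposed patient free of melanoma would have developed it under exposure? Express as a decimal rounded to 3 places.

PS ≈ 0.150

p₁ = P(outcome | exposed) = 254/1108 = 0.22924
p₀ = P(outcome | unexposed) = 226/2422 = 0.093311
Under exogeneity and monotonicity, PS = (p₁ − p₀) / (1 − p₀).
PS = (0.22924 − 0.093311) / (1 − 0.093311) = 0.13593 / 0.90669 ≈ 0.1499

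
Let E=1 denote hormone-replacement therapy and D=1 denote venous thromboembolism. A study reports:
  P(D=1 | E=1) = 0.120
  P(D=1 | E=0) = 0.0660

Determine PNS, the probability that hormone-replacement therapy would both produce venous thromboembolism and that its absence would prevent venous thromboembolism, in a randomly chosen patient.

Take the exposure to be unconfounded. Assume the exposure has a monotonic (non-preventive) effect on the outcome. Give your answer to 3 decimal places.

Let p₁ = 0.12, p₀ = 0.066.
Under exogeneity and monotonicity, PNS = p₁ − p₀.
PNS = 0.12 − 0.066 = 0.054

PNS ≈ 0.054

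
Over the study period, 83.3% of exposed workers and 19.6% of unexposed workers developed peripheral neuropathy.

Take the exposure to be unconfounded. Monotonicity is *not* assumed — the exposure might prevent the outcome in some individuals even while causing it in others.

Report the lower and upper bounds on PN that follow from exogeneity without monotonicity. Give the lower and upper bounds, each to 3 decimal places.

0.765 ≤ PN ≤ 0.965

p₁ = 0.833, p₀ = 0.196.
Under exogeneity alone the bounds on PN are max{0,(p₁−p₀)/p₁} ≤ PN ≤ min{1,(1−p₀)/p₁}.
  lower = (p₁ − p₀)/p₁ = 0.637 / 0.833 ≈ 0.7647
  upper = min{1, (1 − p₀)/p₁} = 0.804 / 0.833 ≈ 0.9652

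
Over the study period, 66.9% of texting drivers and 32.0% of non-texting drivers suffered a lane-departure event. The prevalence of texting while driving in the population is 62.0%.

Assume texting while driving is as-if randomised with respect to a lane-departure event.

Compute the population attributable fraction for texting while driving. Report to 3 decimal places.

PAF ≈ 0.403

p₁ = 0.669, p₀ = 0.32.
Overall risk P(Y=1) = π·p₁ + (1−π)·p₀ = 0.62×0.669 + 0.38×0.32 = 0.53638.
Under exogeneity, PAF = [P(Y=1) − p₀] / P(Y=1).
PAF = (0.53638 − 0.32) / 0.53638 ≈ 0.4034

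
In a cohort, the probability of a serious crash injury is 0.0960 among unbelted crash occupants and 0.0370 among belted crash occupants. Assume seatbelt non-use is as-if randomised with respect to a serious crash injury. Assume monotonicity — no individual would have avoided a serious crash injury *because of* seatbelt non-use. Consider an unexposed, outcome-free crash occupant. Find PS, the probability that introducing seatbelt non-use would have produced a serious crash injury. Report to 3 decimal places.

Let p₁ = 0.096, p₀ = 0.037.
Under exogeneity and monotonicity, PS = (p₁ − p₀) / (1 − p₀).
PS = (0.096 − 0.037) / (1 − 0.037) = 0.059 / 0.963 ≈ 0.0613

PS ≈ 0.061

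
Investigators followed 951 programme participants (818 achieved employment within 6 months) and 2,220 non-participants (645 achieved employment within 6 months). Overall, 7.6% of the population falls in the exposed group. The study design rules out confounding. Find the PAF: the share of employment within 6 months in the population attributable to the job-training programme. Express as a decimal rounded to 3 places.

PAF ≈ 0.130

p₁ = P(outcome | exposed) = 818/951 = 0.86015
p₀ = P(outcome | unexposed) = 645/2220 = 0.29054
Overall risk P(Y=1) = π·p₁ + (1−π)·p₀ = 0.076×0.86015 + 0.924×0.29054 = 0.33383.
Under exogeneity, PAF = [P(Y=1) − p₀] / P(Y=1).
PAF = (0.33383 − 0.29054) / 0.33383 ≈ 0.1297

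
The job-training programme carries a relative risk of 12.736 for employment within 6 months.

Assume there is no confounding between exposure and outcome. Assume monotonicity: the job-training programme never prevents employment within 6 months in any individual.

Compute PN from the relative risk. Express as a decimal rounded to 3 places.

Under exogeneity and monotonicity, PN = (RR − 1) / RR = 1 − 1/RR.
PN = (12.736 − 1) / 12.736 = 11.74 / 12.736 ≈ 0.9215

PN ≈ 0.921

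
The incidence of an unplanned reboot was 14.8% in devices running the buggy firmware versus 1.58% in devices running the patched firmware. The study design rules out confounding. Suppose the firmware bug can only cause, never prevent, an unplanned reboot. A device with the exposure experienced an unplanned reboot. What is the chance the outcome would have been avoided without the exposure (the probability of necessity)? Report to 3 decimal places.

p₁ = 0.148, p₀ = 0.0158.
Under exogeneity and monotonicity, PN = (p₁ − p₀) / p₁.
PN = (0.148 − 0.0158) / 0.148 = 0.1322 / 0.148 ≈ 0.8932

PN ≈ 0.893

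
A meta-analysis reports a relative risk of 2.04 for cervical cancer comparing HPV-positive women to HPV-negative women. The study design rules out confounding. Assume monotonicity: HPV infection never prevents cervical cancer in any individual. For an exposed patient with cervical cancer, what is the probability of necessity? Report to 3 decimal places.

Under exogeneity and monotonicity, PN = (RR − 1) / RR = 1 − 1/RR.
PN = (2.04 − 1) / 2.04 = 1.04 / 2.04 ≈ 0.5098

PN ≈ 0.510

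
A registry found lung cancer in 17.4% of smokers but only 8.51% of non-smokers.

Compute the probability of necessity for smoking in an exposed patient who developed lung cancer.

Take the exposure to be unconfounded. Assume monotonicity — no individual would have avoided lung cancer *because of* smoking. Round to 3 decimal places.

p₁ = 0.174, p₀ = 0.0851.
Under exogeneity and monotonicity, PN = (p₁ − p₀) / p₁.
PN = (0.174 − 0.0851) / 0.174 = 0.0889 / 0.174 ≈ 0.5109

PN ≈ 0.511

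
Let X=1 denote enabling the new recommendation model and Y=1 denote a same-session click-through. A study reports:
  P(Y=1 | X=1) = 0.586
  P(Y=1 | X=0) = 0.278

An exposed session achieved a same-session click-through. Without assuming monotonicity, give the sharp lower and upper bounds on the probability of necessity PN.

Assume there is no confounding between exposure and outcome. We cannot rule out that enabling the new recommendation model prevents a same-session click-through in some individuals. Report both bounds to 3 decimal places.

0.526 ≤ PN ≤ 1.000

Let p₁ = 0.586, p₀ = 0.278.
Under exogeneity alone the bounds on PN are max{0,(p₁−p₀)/p₁} ≤ PN ≤ min{1,(1−p₀)/p₁}.
  lower = (p₁ − p₀)/p₁ = 0.308 / 0.586 ≈ 0.5256
  upper = min{1, (1 − p₀)/p₁} = 0.722 / 0.586 ≈ 1.2321 → capped at 1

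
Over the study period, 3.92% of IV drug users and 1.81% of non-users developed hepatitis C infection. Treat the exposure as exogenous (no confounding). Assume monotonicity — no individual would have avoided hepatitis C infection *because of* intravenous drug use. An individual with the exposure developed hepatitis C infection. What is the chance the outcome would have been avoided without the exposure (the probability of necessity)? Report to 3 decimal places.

p₁ = 0.0392, p₀ = 0.0181.
Under exogeneity and monotonicity, PN = (p₁ − p₀) / p₁.
PN = (0.0392 − 0.0181) / 0.0392 = 0.0211 / 0.0392 ≈ 0.5383

PN ≈ 0.538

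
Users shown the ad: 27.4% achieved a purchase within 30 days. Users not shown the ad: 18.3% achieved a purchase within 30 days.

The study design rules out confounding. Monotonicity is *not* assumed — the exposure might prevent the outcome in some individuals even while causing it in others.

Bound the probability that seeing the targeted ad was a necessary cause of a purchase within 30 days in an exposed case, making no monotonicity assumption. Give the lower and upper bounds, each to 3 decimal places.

p₁ = 0.274, p₀ = 0.183.
Under exogeneity alone the bounds on PN are max{0,(p₁−p₀)/p₁} ≤ PN ≤ min{1,(1−p₀)/p₁}.
  lower = (p₁ − p₀)/p₁ = 0.091 / 0.274 ≈ 0.3321
  upper = min{1, (1 − p₀)/p₁} = 0.817 / 0.274 ≈ 2.9818 → capped at 1

0.332 ≤ PN ≤ 1.000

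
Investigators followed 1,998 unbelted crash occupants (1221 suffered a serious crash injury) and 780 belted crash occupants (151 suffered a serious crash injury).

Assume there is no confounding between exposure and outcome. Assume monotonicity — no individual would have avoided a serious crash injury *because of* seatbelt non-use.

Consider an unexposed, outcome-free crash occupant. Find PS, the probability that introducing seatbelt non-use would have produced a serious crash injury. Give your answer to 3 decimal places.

PS ≈ 0.518

p₁ = P(outcome | exposed) = 1221/1998 = 0.61111
p₀ = P(outcome | unexposed) = 151/780 = 0.19359
Under exogeneity and monotonicity, PS = (p₁ − p₀) / (1 − p₀).
PS = (0.61111 − 0.19359) / (1 − 0.19359) = 0.41752 / 0.80641 ≈ 0.5178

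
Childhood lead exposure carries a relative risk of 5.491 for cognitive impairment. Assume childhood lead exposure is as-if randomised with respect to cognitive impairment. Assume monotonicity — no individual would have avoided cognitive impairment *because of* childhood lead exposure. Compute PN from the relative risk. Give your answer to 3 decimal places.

Under exogeneity and monotonicity, PN = (RR − 1) / RR = 1 − 1/RR.
PN = (5.491 − 1) / 5.491 = 4.491 / 5.491 ≈ 0.8179

PN ≈ 0.818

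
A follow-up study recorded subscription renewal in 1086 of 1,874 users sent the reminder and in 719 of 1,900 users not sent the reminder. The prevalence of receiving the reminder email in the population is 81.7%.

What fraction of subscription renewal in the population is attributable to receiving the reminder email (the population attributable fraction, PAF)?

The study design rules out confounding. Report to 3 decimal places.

PAF ≈ 0.303

p₁ = P(outcome | exposed) = 1086/1874 = 0.57951
p₀ = P(outcome | unexposed) = 719/1900 = 0.37842
Overall risk P(Y=1) = π·p₁ + (1−π)·p₀ = 0.817×0.57951 + 0.183×0.37842 = 0.54271.
Under exogeneity, PAF = [P(Y=1) − p₀] / P(Y=1).
PAF = (0.54271 − 0.37842) / 0.54271 ≈ 0.3027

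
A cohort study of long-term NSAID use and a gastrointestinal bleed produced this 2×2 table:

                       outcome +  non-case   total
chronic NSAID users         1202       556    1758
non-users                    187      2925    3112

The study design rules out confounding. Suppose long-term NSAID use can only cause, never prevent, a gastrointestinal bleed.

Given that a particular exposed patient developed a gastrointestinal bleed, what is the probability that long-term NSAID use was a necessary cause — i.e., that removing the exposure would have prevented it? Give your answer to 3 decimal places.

p₁ = P(outcome | exposed) = 1202/1758 = 0.68373
p₀ = P(outcome | unexposed) = 187/3112 = 0.06009
Under exogeneity and monotonicity, PN = (p₁ − p₀)/p₁.
PN = (0.68373 − 0.06009) / 0.68373 ≈ 0.9121

PN ≈ 0.912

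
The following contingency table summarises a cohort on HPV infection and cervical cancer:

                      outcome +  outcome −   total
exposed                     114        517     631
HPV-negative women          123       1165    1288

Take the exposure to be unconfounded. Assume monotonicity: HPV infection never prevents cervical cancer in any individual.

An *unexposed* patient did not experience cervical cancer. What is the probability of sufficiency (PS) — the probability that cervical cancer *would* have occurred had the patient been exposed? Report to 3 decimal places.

PS ≈ 0.094

p₁ = P(outcome | exposed) = 114/631 = 0.18067
p₀ = P(outcome | unexposed) = 123/1288 = 0.095497
Under exogeneity and monotonicity, PS = (p₁ − p₀)/(1 − p₀).
PS = (0.18067 − 0.095497) / 0.9045 ≈ 0.0942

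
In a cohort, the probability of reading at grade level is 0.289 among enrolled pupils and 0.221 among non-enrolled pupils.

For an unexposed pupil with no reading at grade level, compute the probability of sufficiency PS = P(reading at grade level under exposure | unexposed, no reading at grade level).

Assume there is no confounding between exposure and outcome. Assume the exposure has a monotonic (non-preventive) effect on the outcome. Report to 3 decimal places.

PS ≈ 0.087

Let p₁ = 0.289, p₀ = 0.221.
Under exogeneity and monotonicity, PS = (p₁ − p₀) / (1 − p₀).
PS = (0.289 − 0.221) / (1 − 0.221) = 0.068 / 0.779 ≈ 0.0873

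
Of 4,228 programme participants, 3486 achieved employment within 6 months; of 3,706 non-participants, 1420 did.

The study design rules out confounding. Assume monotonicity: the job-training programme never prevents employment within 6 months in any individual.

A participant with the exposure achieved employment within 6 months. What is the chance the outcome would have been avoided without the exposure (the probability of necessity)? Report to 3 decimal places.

p₁ = P(outcome | exposed) = 3486/4228 = 0.8245
p₀ = P(outcome | unexposed) = 1420/3706 = 0.38316
Under exogeneity and monotonicity, PN = (p₁ − p₀) / p₁.
PN = (0.8245 − 0.38316) / 0.8245 = 0.44134 / 0.8245 ≈ 0.5353

PN ≈ 0.535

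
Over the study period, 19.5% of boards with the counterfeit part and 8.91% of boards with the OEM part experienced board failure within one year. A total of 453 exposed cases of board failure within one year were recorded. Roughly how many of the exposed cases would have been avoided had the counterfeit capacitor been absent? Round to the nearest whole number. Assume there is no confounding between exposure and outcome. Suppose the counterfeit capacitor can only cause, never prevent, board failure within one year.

p₁ = 0.195, p₀ = 0.0891.
PN = (p₁ − p₀)/p₁ = (0.195 − 0.0891) / 0.195 ≈ 0.54308.
Attributable cases ≈ PN × (exposed cases) = 0.54308 × 453 ≈ 246.01.

about 246 cases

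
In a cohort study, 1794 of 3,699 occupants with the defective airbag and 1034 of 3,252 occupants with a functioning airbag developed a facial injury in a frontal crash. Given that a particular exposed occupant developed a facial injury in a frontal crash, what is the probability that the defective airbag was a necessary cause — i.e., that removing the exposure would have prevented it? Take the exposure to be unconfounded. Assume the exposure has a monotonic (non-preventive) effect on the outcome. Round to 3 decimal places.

PN ≈ 0.344

p₁ = P(outcome | exposed) = 1794/3699 = 0.485
p₀ = P(outcome | unexposed) = 1034/3252 = 0.31796
Under exogeneity and monotonicity, PN = (p₁ − p₀) / p₁.
PN = (0.485 − 0.31796) / 0.485 = 0.16704 / 0.485 ≈ 0.3444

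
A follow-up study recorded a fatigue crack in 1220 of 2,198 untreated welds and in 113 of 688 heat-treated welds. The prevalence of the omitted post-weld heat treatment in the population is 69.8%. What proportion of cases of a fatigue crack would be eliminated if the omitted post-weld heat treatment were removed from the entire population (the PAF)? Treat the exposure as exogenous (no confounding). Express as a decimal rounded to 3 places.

p₁ = P(outcome | exposed) = 1220/2198 = 0.55505
p₀ = P(outcome | unexposed) = 113/688 = 0.16424
Overall risk P(Y=1) = π·p₁ + (1−π)·p₀ = 0.698×0.55505 + 0.302×0.16424 = 0.43703.
Under exogeneity, PAF = [P(Y=1) − p₀] / P(Y=1).
PAF = (0.43703 − 0.16424) / 0.43703 ≈ 0.6242

PAF ≈ 0.624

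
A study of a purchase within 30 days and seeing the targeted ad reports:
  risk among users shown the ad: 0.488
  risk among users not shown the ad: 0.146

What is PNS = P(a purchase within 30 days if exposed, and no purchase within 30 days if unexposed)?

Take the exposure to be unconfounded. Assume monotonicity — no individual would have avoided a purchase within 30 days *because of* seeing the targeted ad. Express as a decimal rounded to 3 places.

Let p₁ = 0.488, p₀ = 0.146.
Under exogeneity and monotonicity, PNS = p₁ − p₀.
PNS = 0.488 − 0.146 = 0.342

PNS ≈ 0.342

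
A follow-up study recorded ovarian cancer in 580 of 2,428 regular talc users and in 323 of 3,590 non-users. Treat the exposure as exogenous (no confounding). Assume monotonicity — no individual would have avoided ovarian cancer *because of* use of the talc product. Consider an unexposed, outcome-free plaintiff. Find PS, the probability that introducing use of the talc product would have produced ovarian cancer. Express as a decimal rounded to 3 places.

p₁ = P(outcome | exposed) = 580/2428 = 0.23888
p₀ = P(outcome | unexposed) = 323/3590 = 0.089972
Under exogeneity and monotonicity, PS = (p₁ − p₀) / (1 − p₀).
PS = (0.23888 − 0.089972) / (1 − 0.089972) = 0.14891 / 0.91003 ≈ 0.1636

PS ≈ 0.164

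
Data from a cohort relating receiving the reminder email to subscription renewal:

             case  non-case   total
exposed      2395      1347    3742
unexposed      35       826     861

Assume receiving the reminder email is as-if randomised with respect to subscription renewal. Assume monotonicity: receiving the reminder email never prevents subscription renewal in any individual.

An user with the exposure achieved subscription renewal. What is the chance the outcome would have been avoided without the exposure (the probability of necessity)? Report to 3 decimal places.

PN ≈ 0.936

p₁ = P(outcome | exposed) = 2395/3742 = 0.64003
p₀ = P(outcome | unexposed) = 35/861 = 0.04065
Under exogeneity and monotonicity, PN = (p₁ − p₀) / p₁.
PN = (0.64003 − 0.04065) / 0.64003 = 0.59938 / 0.64003 ≈ 0.9365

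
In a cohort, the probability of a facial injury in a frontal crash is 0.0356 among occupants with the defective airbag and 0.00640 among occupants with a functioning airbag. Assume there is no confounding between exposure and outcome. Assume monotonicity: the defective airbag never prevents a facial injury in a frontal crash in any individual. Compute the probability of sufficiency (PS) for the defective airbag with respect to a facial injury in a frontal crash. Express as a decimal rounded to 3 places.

Let p₁ = 0.0356, p₀ = 0.0064.
Under exogeneity and monotonicity, PS = (p₁ − p₀) / (1 − p₀).
PS = (0.0356 − 0.0064) / (1 − 0.0064) = 0.0292 / 0.9936 ≈ 0.0294

PS ≈ 0.029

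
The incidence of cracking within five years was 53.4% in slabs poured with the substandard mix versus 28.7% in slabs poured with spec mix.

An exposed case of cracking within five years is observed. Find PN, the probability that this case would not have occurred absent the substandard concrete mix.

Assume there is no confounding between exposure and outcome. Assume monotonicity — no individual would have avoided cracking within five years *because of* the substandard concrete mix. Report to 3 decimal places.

p₁ = 0.534, p₀ = 0.287.
Under exogeneity and monotonicity, PN = (p₁ − p₀) / p₁.
PN = (0.534 − 0.287) / 0.534 = 0.247 / 0.534 ≈ 0.4625

PN ≈ 0.463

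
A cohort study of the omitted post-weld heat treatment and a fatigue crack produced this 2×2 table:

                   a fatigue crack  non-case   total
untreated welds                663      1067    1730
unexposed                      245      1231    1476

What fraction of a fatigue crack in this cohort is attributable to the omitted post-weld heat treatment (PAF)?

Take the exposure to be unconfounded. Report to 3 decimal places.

p₁ = P(outcome | exposed) = 663/1730 = 0.38324
p₀ = P(outcome | unexposed) = 245/1476 = 0.16599
Exposure prevalence π = 1730/3206 = 0.53961; overall risk P(Y=1) = 0.28322.
Under exogeneity, PAF = [P(Y=1) − p₀]/P(Y=1).
PAF = (0.28322 − 0.16599) / 0.28322 ≈ 0.4139

PAF ≈ 0.414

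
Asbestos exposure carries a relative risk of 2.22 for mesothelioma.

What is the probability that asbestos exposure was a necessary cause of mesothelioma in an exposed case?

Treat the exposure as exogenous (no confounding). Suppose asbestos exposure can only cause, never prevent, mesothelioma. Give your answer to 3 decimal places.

Under exogeneity and monotonicity, PN = (RR − 1) / RR = 1 − 1/RR.
PN = (2.22 − 1) / 2.22 = 1.22 / 2.22 ≈ 0.5495

PN ≈ 0.550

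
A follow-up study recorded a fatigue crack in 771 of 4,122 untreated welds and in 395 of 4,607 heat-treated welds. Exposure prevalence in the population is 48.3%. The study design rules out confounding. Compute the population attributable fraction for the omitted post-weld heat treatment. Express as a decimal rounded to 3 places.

p₁ = P(outcome | exposed) = 771/4122 = 0.18705
p₀ = P(outcome | unexposed) = 395/4607 = 0.085739
Overall risk P(Y=1) = π·p₁ + (1−π)·p₀ = 0.483×0.18705 + 0.517×0.085739 = 0.13467.
Under exogeneity, PAF = [P(Y=1) − p₀] / P(Y=1).
PAF = (0.13467 − 0.085739) / 0.13467 ≈ 0.3633

PAF ≈ 0.363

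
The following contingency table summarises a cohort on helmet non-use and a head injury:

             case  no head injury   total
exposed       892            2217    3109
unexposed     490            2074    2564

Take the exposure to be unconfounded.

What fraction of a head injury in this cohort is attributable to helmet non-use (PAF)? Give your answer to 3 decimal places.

p₁ = P(outcome | exposed) = 892/3109 = 0.28691
p₀ = P(outcome | unexposed) = 490/2564 = 0.19111
Exposure prevalence π = 3109/5673 = 0.54803; overall risk P(Y=1) = 0.24361.
Under exogeneity, PAF = [P(Y=1) − p₀]/P(Y=1).
PAF = (0.24361 − 0.19111) / 0.24361 ≈ 0.2155

PAF ≈ 0.216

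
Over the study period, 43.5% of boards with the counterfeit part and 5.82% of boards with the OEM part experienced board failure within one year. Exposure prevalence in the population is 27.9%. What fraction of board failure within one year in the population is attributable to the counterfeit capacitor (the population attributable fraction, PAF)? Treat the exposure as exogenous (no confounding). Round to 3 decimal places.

p₁ = 0.435, p₀ = 0.0582.
Overall risk P(Y=1) = π·p₁ + (1−π)·p₀ = 0.279×0.435 + 0.721×0.0582 = 0.16333.
Under exogeneity, PAF = [P(Y=1) − p₀] / P(Y=1).
PAF = (0.16333 − 0.0582) / 0.16333 ≈ 0.6437

PAF ≈ 0.644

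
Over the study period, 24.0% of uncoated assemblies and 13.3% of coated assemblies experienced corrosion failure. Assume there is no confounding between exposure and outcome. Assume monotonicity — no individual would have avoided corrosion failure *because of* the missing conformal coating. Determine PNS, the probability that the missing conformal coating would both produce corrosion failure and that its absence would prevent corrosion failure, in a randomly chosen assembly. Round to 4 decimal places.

p₁ = 0.24, p₀ = 0.133.
Under exogeneity and monotonicity, PNS = p₁ − p₀.
PNS = 0.24 − 0.133 = 0.107

PNS ≈ 0.1070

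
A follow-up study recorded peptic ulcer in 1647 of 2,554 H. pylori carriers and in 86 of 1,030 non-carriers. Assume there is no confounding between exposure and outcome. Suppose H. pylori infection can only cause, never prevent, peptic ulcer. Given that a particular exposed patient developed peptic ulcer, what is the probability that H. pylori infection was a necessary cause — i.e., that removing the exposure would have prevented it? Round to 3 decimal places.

p₁ = P(outcome | exposed) = 1647/2554 = 0.64487
p₀ = P(outcome | unexposed) = 86/1030 = 0.083495
Under exogeneity and monotonicity, PN = (p₁ − p₀) / p₁.
PN = (0.64487 − 0.083495) / 0.64487 = 0.56138 / 0.64487 ≈ 0.8705

PN ≈ 0.871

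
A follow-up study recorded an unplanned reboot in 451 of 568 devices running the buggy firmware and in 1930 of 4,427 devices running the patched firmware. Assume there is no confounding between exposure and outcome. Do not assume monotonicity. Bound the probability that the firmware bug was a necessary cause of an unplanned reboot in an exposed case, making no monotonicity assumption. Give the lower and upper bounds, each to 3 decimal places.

0.451 ≤ PN ≤ 0.710

p₁ = P(outcome | exposed) = 451/568 = 0.79401
p₀ = P(outcome | unexposed) = 1930/4427 = 0.43596
Under exogeneity alone the bounds on PN are max{0,(p₁−p₀)/p₁} ≤ PN ≤ min{1,(1−p₀)/p₁}.
  lower = (p₁ − p₀)/p₁ = 0.35805 / 0.79401 ≈ 0.4509
  upper = min{1, (1 − p₀)/p₁} = 0.56404 / 0.79401 ≈ 0.7104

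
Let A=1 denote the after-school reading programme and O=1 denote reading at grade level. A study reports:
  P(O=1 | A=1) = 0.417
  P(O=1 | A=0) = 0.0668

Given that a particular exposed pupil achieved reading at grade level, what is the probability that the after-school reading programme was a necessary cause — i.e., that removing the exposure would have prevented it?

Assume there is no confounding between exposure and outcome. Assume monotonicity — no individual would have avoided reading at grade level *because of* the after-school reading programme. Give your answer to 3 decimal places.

Let p₁ = 0.417, p₀ = 0.0668.
Under exogeneity and monotonicity, PN = (p₁ − p₀) / p₁.
PN = (0.417 − 0.0668) / 0.417 = 0.3502 / 0.417 ≈ 0.8398

PN ≈ 0.840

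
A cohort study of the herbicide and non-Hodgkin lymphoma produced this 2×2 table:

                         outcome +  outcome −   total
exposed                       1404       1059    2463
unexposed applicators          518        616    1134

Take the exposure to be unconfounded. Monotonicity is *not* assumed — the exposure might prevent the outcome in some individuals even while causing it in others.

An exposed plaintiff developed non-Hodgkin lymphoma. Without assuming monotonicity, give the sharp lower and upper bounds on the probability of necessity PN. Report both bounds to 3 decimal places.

p₁ = P(outcome | exposed) = 1404/2463 = 0.57004
p₀ = P(outcome | unexposed) = 518/1134 = 0.45679
Under exogeneity alone the bounds on PN are max{0,(p₁−p₀)/p₁} ≤ PN ≤ min{1,(1−p₀)/p₁}.
  lower = (p₁ − p₀)/p₁ = 0.11325 / 0.57004 ≈ 0.1987
  upper = min{1, (1 − p₀)/p₁} = 0.54321 / 0.57004 ≈ 0.9529

0.199 ≤ PN ≤ 0.953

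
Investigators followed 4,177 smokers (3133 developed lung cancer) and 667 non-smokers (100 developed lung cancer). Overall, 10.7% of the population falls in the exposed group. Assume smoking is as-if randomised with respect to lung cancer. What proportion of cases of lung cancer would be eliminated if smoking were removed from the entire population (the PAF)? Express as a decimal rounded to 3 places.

PAF ≈ 0.300

p₁ = P(outcome | exposed) = 3133/4177 = 0.75006
p₀ = P(outcome | unexposed) = 100/667 = 0.14993
Overall risk P(Y=1) = π·p₁ + (1−π)·p₀ = 0.107×0.75006 + 0.893×0.14993 = 0.21414.
Under exogeneity, PAF = [P(Y=1) − p₀] / P(Y=1).
PAF = (0.21414 − 0.14993) / 0.21414 ≈ 0.2999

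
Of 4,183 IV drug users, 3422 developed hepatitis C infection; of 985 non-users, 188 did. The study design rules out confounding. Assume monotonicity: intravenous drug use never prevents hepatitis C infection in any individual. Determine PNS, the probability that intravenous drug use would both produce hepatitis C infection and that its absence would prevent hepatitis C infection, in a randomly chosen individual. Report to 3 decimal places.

p₁ = P(outcome | exposed) = 3422/4183 = 0.81807
p₀ = P(outcome | unexposed) = 188/985 = 0.19086
Under exogeneity and monotonicity, PNS = p₁ − p₀.
PNS = 0.81807 − 0.19086 = 0.62721

PNS ≈ 0.627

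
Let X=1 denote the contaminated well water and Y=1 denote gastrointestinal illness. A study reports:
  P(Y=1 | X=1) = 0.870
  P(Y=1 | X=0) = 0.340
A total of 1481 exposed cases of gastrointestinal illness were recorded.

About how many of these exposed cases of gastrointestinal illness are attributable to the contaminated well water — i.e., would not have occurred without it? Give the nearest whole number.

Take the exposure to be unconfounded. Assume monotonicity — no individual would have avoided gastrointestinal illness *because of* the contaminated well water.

Let p₁ = 0.87, p₀ = 0.34.
PN = (p₁ − p₀)/p₁ = (0.87 − 0.34) / 0.87 ≈ 0.60920.
Attributable cases ≈ PN × (exposed cases) = 0.60920 × 1481 ≈ 902.22.

about 902 cases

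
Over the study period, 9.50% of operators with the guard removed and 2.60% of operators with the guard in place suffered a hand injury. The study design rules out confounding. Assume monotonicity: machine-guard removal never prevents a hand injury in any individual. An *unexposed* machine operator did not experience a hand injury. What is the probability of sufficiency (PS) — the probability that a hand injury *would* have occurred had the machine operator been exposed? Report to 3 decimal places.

PS ≈ 0.071

p₁ = 0.095, p₀ = 0.026.
Under exogeneity and monotonicity, PS = (p₁ − p₀) / (1 − p₀).
PS = (0.095 − 0.026) / (1 − 0.026) = 0.069 / 0.974 ≈ 0.0708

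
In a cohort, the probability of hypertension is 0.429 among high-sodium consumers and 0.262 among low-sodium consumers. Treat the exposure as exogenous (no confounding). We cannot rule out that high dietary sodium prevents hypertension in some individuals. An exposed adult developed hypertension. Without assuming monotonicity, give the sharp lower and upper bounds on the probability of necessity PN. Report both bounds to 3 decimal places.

Let p₁ = 0.429, p₀ = 0.262.
Under exogeneity alone the bounds on PN are max{0,(p₁−p₀)/p₁} ≤ PN ≤ min{1,(1−p₀)/p₁}.
  lower = (p₁ − p₀)/p₁ = 0.167 / 0.429 ≈ 0.3893
  upper = min{1, (1 − p₀)/p₁} = 0.738 / 0.429 ≈ 1.7203 → capped at 1

0.389 ≤ PN ≤ 1.000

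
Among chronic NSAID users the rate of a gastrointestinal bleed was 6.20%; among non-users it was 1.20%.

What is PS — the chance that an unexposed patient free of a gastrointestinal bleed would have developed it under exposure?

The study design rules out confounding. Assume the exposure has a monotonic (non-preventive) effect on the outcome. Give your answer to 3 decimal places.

PS ≈ 0.051

p₁ = 0.062, p₀ = 0.012.
Under exogeneity and monotonicity, PS = (p₁ − p₀) / (1 − p₀).
PS = (0.062 − 0.012) / (1 − 0.012) = 0.05 / 0.988 ≈ 0.0506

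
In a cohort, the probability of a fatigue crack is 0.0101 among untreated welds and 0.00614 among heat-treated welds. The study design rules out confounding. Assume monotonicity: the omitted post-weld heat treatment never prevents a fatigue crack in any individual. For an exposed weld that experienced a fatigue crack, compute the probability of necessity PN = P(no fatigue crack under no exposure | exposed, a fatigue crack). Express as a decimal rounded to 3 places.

Let p₁ = 0.0101, p₀ = 0.00614.
Under exogeneity and monotonicity, PN = (p₁ − p₀) / p₁.
PN = (0.0101 − 0.00614) / 0.0101 = 0.00396 / 0.0101 ≈ 0.3921

PN ≈ 0.392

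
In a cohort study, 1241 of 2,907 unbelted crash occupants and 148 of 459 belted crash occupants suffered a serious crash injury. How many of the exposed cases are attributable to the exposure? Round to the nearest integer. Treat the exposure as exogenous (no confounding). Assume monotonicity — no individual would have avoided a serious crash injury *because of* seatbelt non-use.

about 304 cases

p₁ = P(outcome | exposed) = 1241/2907 = 0.4269
p₀ = P(outcome | unexposed) = 148/459 = 0.32244
PN = (p₁ − p₀)/p₁ = (0.4269 − 0.32244) / 0.4269 ≈ 0.24470.
Attributable cases ≈ PN × (exposed cases) = 0.24470 × 1241 ≈ 303.67.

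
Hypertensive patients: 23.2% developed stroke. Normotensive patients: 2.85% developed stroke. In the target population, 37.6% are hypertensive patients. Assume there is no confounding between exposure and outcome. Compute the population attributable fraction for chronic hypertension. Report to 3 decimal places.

PAF ≈ 0.729

p₁ = 0.232, p₀ = 0.0285.
Overall risk P(Y=1) = π·p₁ + (1−π)·p₀ = 0.376×0.232 + 0.624×0.0285 = 0.10502.
Under exogeneity, PAF = [P(Y=1) − p₀] / P(Y=1).
PAF = (0.10502 − 0.0285) / 0.10502 ≈ 0.7286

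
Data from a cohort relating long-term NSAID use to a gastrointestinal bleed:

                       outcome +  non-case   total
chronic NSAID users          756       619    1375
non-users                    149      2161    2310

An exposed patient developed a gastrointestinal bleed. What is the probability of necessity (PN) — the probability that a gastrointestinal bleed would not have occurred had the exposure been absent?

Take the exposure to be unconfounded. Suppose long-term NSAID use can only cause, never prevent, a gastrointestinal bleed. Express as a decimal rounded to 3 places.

p₁ = P(outcome | exposed) = 756/1375 = 0.54982
p₀ = P(outcome | unexposed) = 149/2310 = 0.064502
Under exogeneity and monotonicity, PN = (p₁ − p₀)/p₁.
PN = (0.54982 − 0.064502) / 0.54982 ≈ 0.8827

PN ≈ 0.883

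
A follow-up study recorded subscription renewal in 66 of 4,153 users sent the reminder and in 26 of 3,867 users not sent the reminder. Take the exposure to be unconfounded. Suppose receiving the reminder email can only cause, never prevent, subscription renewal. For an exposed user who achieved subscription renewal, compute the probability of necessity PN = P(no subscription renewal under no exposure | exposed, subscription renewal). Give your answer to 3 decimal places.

PN ≈ 0.577

p₁ = P(outcome | exposed) = 66/4153 = 0.015892
p₀ = P(outcome | unexposed) = 26/3867 = 0.0067236
Under exogeneity and monotonicity, PN = (p₁ − p₀) / p₁.
PN = (0.015892 − 0.0067236) / 0.015892 = 0.0091686 / 0.015892 ≈ 0.5769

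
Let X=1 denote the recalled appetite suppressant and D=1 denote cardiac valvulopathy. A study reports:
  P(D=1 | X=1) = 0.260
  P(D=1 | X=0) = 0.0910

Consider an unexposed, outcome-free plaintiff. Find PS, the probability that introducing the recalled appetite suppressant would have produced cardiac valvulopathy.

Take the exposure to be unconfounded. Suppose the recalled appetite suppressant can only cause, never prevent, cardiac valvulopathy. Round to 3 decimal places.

Let p₁ = 0.26, p₀ = 0.091.
Under exogeneity and monotonicity, PS = (p₁ − p₀) / (1 − p₀).
PS = (0.26 − 0.091) / (1 − 0.091) = 0.169 / 0.909 ≈ 0.1859

PS ≈ 0.186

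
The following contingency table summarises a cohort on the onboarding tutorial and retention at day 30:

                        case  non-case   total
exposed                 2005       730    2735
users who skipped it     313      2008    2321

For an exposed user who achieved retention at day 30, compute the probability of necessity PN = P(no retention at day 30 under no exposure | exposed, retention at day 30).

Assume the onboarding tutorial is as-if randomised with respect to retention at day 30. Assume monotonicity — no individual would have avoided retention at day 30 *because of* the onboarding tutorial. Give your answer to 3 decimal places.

p₁ = P(outcome | exposed) = 2005/2735 = 0.73309
p₀ = P(outcome | unexposed) = 313/2321 = 0.13486
Under exogeneity and monotonicity, PN = (p₁ − p₀) / p₁.
PN = (0.73309 − 0.13486) / 0.73309 = 0.59823 / 0.73309 ≈ 0.8160

PN ≈ 0.816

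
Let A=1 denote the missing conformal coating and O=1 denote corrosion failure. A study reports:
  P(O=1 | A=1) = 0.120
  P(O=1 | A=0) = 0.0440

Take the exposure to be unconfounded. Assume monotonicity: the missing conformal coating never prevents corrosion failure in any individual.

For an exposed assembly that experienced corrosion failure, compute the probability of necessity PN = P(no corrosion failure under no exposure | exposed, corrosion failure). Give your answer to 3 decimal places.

Let p₁ = 0.12, p₀ = 0.044.
Under exogeneity and monotonicity, PN = (p₁ − p₀) / p₁.
PN = (0.12 − 0.044) / 0.12 = 0.076 / 0.12 ≈ 0.6333

PN ≈ 0.633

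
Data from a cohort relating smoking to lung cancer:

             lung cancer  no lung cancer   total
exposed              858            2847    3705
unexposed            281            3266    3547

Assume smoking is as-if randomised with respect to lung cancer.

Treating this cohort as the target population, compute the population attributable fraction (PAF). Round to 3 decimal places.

PAF ≈ 0.496

p₁ = P(outcome | exposed) = 858/3705 = 0.23158
p₀ = P(outcome | unexposed) = 281/3547 = 0.079222
Exposure prevalence π = 3705/7252 = 0.51089; overall risk P(Y=1) = 0.15706.
Under exogeneity, PAF = [P(Y=1) − p₀]/P(Y=1).
PAF = (0.15706 − 0.079222) / 0.15706 ≈ 0.4956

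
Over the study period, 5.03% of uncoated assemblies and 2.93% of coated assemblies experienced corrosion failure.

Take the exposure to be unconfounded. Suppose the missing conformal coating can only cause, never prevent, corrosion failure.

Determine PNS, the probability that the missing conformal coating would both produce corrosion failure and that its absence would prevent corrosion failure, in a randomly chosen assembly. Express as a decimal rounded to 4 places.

PNS ≈ 0.0210

p₁ = 0.0503, p₀ = 0.0293.
Under exogeneity and monotonicity, PNS = p₁ − p₀.
PNS = 0.0503 − 0.0293 = 0.021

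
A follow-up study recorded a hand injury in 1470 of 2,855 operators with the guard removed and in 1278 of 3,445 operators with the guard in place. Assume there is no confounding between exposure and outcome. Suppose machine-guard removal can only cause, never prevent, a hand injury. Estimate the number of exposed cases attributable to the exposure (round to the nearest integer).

about 411 cases

p₁ = P(outcome | exposed) = 1470/2855 = 0.51489
p₀ = P(outcome | unexposed) = 1278/3445 = 0.37097
PN = (p₁ − p₀)/p₁ = (0.51489 − 0.37097) / 0.51489 ≈ 0.27951.
Attributable cases ≈ PN × (exposed cases) = 0.27951 × 1470 ≈ 410.87.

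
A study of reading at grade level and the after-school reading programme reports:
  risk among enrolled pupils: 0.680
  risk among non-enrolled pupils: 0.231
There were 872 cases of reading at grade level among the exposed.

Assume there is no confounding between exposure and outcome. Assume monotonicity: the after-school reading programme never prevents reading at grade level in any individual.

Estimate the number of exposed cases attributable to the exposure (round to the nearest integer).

Let p₁ = 0.68, p₀ = 0.231.
PN = (p₁ − p₀)/p₁ = (0.68 − 0.231) / 0.68 ≈ 0.66029.
Attributable cases ≈ PN × (exposed cases) = 0.66029 × 872 ≈ 575.78.

about 576 cases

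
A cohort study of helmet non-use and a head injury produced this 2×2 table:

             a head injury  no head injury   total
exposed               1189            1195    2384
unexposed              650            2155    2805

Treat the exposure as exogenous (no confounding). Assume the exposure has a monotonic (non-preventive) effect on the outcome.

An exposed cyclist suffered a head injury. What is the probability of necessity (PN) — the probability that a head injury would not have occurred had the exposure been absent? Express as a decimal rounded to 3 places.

p₁ = P(outcome | exposed) = 1189/2384 = 0.49874
p₀ = P(outcome | unexposed) = 650/2805 = 0.23173
Under exogeneity and monotonicity, PN = (p₁ − p₀)/p₁.
PN = (0.49874 − 0.23173) / 0.49874 ≈ 0.5354

PN ≈ 0.535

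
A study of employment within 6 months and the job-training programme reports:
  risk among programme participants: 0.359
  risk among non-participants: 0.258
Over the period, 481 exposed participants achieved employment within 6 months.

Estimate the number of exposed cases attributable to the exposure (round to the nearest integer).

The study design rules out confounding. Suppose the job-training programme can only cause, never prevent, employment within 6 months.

Let p₁ = 0.359, p₀ = 0.258.
PN = (p₁ − p₀)/p₁ = (0.359 − 0.258) / 0.359 ≈ 0.28134.
Attributable cases ≈ PN × (exposed cases) = 0.28134 × 481 ≈ 135.32.

about 135 cases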